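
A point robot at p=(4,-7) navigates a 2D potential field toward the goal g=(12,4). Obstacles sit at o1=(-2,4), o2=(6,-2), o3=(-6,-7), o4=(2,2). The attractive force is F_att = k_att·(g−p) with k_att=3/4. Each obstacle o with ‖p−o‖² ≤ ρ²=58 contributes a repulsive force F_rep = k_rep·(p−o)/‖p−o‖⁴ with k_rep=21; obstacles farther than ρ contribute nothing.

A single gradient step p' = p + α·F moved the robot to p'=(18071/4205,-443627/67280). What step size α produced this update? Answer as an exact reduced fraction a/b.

α = 1/20

F_att = 3/4·(g−p) = 3/4·(8,11) = (6.0000,8.2500)
o1: d²=157 > ρ²=58 → inactive
o2: d²=29 ≤ ρ²=58; F_rep = 21·(-2,-5)/29² = (-0.0499,-0.1249)
o3: d²=100 > ρ²=58 → inactive
o4: d²=85 > ρ²=58 → inactive
F = F_att + ΣF_rep = (5.9501,8.1251)
Δp = p'−p = (0.2975,0.4063); α = Δx/Fx = (1251/4205) / (5004/841) = 1/20
check: Δy/Fy = (27333/67280) / (27333/3364) = 1/20 ✓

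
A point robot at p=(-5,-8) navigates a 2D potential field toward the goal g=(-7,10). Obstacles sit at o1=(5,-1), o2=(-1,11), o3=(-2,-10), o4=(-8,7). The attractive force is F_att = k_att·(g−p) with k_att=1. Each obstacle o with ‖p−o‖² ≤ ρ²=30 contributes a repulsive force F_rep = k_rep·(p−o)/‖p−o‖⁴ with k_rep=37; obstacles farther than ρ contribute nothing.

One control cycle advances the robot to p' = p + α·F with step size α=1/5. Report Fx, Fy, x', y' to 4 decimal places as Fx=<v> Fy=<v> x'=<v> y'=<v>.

F_att = 1·(g−p) = 1·(-2,18) = (-2.0000,18.0000)
o1: d²=149 > ρ²=30 → inactive
o2: d²=377 > ρ²=30 → inactive
o3: d²=13 ≤ ρ²=30; F_rep = 37·(-3,2)/13² = (-0.6568,0.4379)
o4: d²=234 > ρ²=30 → inactive
F = F_att + ΣF_rep = (-2.6568,18.4379)
p' = p + 1/5·F = (-5.5314,-4.3124)

Fx=-2.6568 Fy=18.4379 x'=-5.5314 y'=-4.3124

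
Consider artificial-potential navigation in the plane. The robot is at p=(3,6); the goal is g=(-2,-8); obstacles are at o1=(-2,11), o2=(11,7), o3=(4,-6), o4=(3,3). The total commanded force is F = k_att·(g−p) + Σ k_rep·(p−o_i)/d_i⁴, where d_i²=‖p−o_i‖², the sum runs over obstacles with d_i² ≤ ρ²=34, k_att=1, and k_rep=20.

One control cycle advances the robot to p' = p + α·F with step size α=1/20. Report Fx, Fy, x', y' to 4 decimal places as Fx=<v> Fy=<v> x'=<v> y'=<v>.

Fx=-5.0000 Fy=-13.2593 x'=2.7500 y'=5.3370

F_att = 1·(g−p) = 1·(-5,-14) = (-5.0000,-14.0000)
o1: d²=50 > ρ²=34 → inactive
o2: d²=65 > ρ²=34 → inactive
o3: d²=145 > ρ²=34 → inactive
o4: d²=9 ≤ ρ²=34; F_rep = 20·(0,3)/9² = (0.0000,0.7407)
F = F_att + ΣF_rep = (-5.0000,-13.2593)
p' = p + 1/20·F = (2.7500,5.3370)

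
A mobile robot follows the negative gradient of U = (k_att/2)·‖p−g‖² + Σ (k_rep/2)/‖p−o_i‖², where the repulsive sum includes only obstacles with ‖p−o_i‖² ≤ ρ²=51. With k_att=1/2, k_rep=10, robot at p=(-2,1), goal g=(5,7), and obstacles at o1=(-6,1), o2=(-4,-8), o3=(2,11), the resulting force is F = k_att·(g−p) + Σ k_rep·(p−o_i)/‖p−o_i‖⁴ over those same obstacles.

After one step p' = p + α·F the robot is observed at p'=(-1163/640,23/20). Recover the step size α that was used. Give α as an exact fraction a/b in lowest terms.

α = 1/20

F_att = 1/2·(g−p) = 1/2·(7,6) = (3.5000,3.0000)
o1: d²=16 ≤ ρ²=51; F_rep = 10·(4,0)/16² = (0.1562,0.0000)
o2: d²=85 > ρ²=51 → inactive
o3: d²=116 > ρ²=51 → inactive
F = F_att + ΣF_rep = (3.6562,3.0000)
Δp = p'−p = (0.1828,0.1500); α = Δx/Fx = (117/640) / (117/32) = 1/20
check: Δy/Fy = (3/20) / (3) = 1/20 ✓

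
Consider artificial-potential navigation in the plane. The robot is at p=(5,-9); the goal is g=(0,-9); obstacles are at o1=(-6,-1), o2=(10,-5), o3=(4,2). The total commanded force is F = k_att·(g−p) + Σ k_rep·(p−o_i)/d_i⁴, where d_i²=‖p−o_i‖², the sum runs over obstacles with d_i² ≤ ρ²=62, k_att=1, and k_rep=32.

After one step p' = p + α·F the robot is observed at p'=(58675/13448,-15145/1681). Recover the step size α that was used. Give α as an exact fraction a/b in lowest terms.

F_att = 1·(g−p) = 1·(-5,0) = (-5.0000,0.0000)
o1: d²=185 > ρ²=62 → inactive
o2: d²=41 ≤ ρ²=62; F_rep = 32·(-5,-4)/41² = (-0.0952,-0.0761)
o3: d²=122 > ρ²=62 → inactive
F = F_att + ΣF_rep = (-5.0952,-0.0761)
Δp = p'−p = (-0.6369,-0.0095); α = Δx/Fx = (-8565/13448) / (-8565/1681) = 1/8
check: Δy/Fy = (-16/1681) / (-128/1681) = 1/8 ✓

α = 1/8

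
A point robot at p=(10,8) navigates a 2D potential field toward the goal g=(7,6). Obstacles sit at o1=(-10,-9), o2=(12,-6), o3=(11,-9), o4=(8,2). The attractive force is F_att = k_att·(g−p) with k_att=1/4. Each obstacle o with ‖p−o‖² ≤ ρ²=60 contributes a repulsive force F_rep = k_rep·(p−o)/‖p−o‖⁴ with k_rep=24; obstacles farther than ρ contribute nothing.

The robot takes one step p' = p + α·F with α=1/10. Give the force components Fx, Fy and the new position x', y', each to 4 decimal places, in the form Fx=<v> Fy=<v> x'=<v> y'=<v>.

Fx=-0.7200 Fy=-0.4100 x'=9.9280 y'=7.9590

F_att = 1/4·(g−p) = 1/4·(-3,-2) = (-0.7500,-0.5000)
o1: d²=689 > ρ²=60 → inactive
o2: d²=200 > ρ²=60 → inactive
o3: d²=290 > ρ²=60 → inactive
o4: d²=40 ≤ ρ²=60; F_rep = 24·(2,6)/40² = (0.0300,0.0900)
F = F_att + ΣF_rep = (-0.7200,-0.4100)
p' = p + 1/10·F = (9.9280,7.9590)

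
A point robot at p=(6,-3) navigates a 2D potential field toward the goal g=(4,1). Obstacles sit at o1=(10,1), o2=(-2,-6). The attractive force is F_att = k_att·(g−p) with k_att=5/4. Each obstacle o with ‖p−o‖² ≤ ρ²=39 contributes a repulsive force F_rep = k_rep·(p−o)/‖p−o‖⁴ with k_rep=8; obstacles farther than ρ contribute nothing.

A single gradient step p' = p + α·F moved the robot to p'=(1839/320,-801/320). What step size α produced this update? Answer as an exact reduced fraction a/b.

α = 1/10

F_att = 5/4·(g−p) = 5/4·(-2,4) = (-2.5000,5.0000)
o1: d²=32 ≤ ρ²=39; F_rep = 8·(-4,-4)/32² = (-0.0312,-0.0312)
o2: d²=73 > ρ²=39 → inactive
F = F_att + ΣF_rep = (-2.5312,4.9688)
Δp = p'−p = (-0.2531,0.4969); α = Δx/Fx = (-81/320) / (-81/32) = 1/10
check: Δy/Fy = (159/320) / (159/32) = 1/10 ✓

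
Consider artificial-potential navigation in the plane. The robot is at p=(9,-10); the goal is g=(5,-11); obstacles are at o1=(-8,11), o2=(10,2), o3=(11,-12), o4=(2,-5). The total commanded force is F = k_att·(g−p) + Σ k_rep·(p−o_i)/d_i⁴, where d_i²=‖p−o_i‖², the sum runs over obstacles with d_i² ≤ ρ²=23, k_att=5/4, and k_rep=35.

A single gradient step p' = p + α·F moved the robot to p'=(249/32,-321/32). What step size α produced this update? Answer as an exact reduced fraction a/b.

α = 1/5

F_att = 5/4·(g−p) = 5/4·(-4,-1) = (-5.0000,-1.2500)
o1: d²=730 > ρ²=23 → inactive
o2: d²=145 > ρ²=23 → inactive
o3: d²=8 ≤ ρ²=23; F_rep = 35·(-2,2)/8² = (-1.0938,1.0938)
o4: d²=74 > ρ²=23 → inactive
F = F_att + ΣF_rep = (-6.0938,-0.1562)
Δp = p'−p = (-1.2188,-0.0312); α = Δx/Fx = (-39/32) / (-195/32) = 1/5
check: Δy/Fy = (-1/32) / (-5/32) = 1/5 ✓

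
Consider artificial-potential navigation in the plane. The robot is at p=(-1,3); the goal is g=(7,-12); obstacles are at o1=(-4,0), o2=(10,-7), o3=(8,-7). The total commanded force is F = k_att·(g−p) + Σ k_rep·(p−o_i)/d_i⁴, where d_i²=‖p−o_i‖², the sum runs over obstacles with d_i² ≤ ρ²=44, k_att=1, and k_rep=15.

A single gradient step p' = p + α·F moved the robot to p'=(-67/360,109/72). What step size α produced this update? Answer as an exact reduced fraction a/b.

α = 1/10

F_att = 1·(g−p) = 1·(8,-15) = (8.0000,-15.0000)
o1: d²=18 ≤ ρ²=44; F_rep = 15·(3,3)/18² = (0.1389,0.1389)
o2: d²=221 > ρ²=44 → inactive
o3: d²=181 > ρ²=44 → inactive
F = F_att + ΣF_rep = (8.1389,-14.8611)
Δp = p'−p = (0.8139,-1.4861); α = Δx/Fx = (293/360) / (293/36) = 1/10
check: Δy/Fy = (-107/72) / (-535/36) = 1/10 ✓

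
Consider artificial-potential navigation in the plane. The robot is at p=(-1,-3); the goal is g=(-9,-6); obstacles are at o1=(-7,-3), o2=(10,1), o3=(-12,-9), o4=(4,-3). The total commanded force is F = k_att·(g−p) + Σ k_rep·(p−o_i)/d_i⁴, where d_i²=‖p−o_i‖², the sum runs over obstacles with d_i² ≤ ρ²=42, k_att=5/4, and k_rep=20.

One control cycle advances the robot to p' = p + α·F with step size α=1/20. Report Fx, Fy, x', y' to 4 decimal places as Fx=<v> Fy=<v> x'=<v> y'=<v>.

F_att = 5/4·(g−p) = 5/4·(-8,-3) = (-10.0000,-3.7500)
o1: d²=36 ≤ ρ²=42; F_rep = 20·(6,0)/36² = (0.0926,0.0000)
o2: d²=137 > ρ²=42 → inactive
o3: d²=157 > ρ²=42 → inactive
o4: d²=25 ≤ ρ²=42; F_rep = 20·(-5,0)/25² = (-0.1600,0.0000)
F = F_att + ΣF_rep = (-10.0674,-3.7500)
p' = p + 1/20·F = (-1.5034,-3.1875)

Fx=-10.0674 Fy=-3.7500 x'=-1.5034 y'=-3.1875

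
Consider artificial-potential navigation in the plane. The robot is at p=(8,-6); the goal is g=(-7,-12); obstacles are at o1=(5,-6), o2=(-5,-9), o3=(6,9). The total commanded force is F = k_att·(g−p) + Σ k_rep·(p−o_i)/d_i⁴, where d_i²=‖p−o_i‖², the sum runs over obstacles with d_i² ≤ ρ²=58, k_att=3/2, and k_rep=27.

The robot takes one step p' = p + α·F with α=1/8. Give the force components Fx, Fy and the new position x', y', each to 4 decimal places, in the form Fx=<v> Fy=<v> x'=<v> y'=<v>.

Fx=-21.5000 Fy=-9.0000 x'=5.3125 y'=-7.1250

F_att = 3/2·(g−p) = 3/2·(-15,-6) = (-22.5000,-9.0000)
o1: d²=9 ≤ ρ²=58; F_rep = 27·(3,0)/9² = (1.0000,0.0000)
o2: d²=178 > ρ²=58 → inactive
o3: d²=229 > ρ²=58 → inactive
F = F_att + ΣF_rep = (-21.5000,-9.0000)
p' = p + 1/8·F = (5.3125,-7.1250)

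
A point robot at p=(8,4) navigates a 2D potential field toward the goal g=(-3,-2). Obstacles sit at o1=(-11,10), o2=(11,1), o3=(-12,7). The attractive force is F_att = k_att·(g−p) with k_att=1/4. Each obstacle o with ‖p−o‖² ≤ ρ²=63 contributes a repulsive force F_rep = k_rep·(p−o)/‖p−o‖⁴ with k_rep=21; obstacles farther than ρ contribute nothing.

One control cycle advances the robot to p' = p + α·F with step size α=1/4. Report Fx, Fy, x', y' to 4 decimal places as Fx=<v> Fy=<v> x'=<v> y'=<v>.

Fx=-2.9444 Fy=-1.3056 x'=7.2639 y'=3.6736

F_att = 1/4·(g−p) = 1/4·(-11,-6) = (-2.7500,-1.5000)
o1: d²=397 > ρ²=63 → inactive
o2: d²=18 ≤ ρ²=63; F_rep = 21·(-3,3)/18² = (-0.1944,0.1944)
o3: d²=409 > ρ²=63 → inactive
F = F_att + ΣF_rep = (-2.9444,-1.3056)
p' = p + 1/4·F = (7.2639,3.6736)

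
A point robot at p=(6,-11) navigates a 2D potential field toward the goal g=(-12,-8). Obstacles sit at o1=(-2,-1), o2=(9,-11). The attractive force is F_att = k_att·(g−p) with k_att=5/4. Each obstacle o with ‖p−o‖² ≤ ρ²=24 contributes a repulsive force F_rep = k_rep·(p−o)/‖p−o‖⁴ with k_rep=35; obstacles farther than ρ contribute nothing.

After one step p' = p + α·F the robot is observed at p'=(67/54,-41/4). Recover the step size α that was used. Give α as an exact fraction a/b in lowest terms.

α = 1/5

F_att = 5/4·(g−p) = 5/4·(-18,3) = (-22.5000,3.7500)
o1: d²=164 > ρ²=24 → inactive
o2: d²=9 ≤ ρ²=24; F_rep = 35·(-3,0)/9² = (-1.2963,0.0000)
F = F_att + ΣF_rep = (-23.7963,3.7500)
Δp = p'−p = (-4.7593,0.7500); α = Δx/Fx = (-257/54) / (-1285/54) = 1/5
check: Δy/Fy = (3/4) / (15/4) = 1/5 ✓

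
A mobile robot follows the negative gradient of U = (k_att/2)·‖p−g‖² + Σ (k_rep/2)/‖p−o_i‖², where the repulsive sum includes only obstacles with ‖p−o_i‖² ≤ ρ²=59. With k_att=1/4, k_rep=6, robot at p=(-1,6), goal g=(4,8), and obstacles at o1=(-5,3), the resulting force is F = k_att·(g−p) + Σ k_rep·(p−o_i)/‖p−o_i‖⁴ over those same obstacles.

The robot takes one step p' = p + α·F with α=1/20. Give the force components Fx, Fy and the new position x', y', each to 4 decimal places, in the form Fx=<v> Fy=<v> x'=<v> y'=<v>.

Fx=1.2884 Fy=0.5288 x'=-0.9356 y'=6.0264

F_att = 1/4·(g−p) = 1/4·(5,2) = (1.2500,0.5000)
o1: d²=25 ≤ ρ²=59; F_rep = 6·(4,3)/25² = (0.0384,0.0288)
F = F_att + ΣF_rep = (1.2884,0.5288)
p' = p + 1/20·F = (-0.9356,6.0264)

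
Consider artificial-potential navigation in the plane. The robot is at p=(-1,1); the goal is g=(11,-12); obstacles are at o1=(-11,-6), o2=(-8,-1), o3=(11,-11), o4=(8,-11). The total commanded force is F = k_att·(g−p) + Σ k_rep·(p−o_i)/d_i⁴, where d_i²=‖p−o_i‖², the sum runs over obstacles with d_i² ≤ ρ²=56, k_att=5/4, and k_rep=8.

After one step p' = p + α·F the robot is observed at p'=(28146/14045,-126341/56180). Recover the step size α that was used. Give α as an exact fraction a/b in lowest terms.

α = 1/5

F_att = 5/4·(g−p) = 5/4·(12,-13) = (15.0000,-16.2500)
o1: d²=149 > ρ²=56 → inactive
o2: d²=53 ≤ ρ²=56; F_rep = 8·(7,2)/53² = (0.0199,0.0057)
o3: d²=288 > ρ²=56 → inactive
o4: d²=225 > ρ²=56 → inactive
F = F_att + ΣF_rep = (15.0199,-16.2443)
Δp = p'−p = (3.0040,-3.2489); α = Δx/Fx = (42191/14045) / (42191/2809) = 1/5
check: Δy/Fy = (-182521/56180) / (-182521/11236) = 1/5 ✓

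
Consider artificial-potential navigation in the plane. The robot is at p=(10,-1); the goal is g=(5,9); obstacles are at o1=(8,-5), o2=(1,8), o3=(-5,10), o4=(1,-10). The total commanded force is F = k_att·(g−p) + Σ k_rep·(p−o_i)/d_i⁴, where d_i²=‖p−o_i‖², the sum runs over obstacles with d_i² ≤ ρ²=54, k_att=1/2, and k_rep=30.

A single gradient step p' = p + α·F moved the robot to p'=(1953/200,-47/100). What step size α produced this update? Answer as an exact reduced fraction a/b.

F_att = 1/2·(g−p) = 1/2·(-5,10) = (-2.5000,5.0000)
o1: d²=20 ≤ ρ²=54; F_rep = 30·(2,4)/20² = (0.1500,0.3000)
o2: d²=162 > ρ²=54 → inactive
o3: d²=346 > ρ²=54 → inactive
o4: d²=162 > ρ²=54 → inactive
F = F_att + ΣF_rep = (-2.3500,5.3000)
Δp = p'−p = (-0.2350,0.5300); α = Δx/Fx = (-47/200) / (-47/20) = 1/10
check: Δy/Fy = (53/100) / (53/10) = 1/10 ✓

α = 1/10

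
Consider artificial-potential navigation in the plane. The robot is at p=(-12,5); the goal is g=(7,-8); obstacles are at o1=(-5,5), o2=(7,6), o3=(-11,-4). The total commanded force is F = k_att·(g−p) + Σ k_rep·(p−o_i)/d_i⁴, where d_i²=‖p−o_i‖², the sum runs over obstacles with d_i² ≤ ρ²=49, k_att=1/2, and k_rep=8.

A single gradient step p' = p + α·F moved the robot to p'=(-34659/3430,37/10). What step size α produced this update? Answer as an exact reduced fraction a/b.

α = 1/5

F_att = 1/2·(g−p) = 1/2·(19,-13) = (9.5000,-6.5000)
o1: d²=49 ≤ ρ²=49; F_rep = 8·(-7,0)/49² = (-0.0233,0.0000)
o2: d²=362 > ρ²=49 → inactive
o3: d²=82 > ρ²=49 → inactive
F = F_att + ΣF_rep = (9.4767,-6.5000)
Δp = p'−p = (1.8953,-1.3000); α = Δx/Fx = (6501/3430) / (6501/686) = 1/5
check: Δy/Fy = (-13/10) / (-13/2) = 1/5 ✓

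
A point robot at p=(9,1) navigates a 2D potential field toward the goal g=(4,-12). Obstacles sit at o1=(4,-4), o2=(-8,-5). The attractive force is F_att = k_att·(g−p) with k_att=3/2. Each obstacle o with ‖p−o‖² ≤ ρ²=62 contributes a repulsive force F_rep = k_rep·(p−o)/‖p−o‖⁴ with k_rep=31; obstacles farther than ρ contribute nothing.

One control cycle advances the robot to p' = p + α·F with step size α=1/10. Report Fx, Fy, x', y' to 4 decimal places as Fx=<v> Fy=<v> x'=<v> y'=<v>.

F_att = 3/2·(g−p) = 3/2·(-5,-13) = (-7.5000,-19.5000)
o1: d²=50 ≤ ρ²=62; F_rep = 31·(5,5)/50² = (0.0620,0.0620)
o2: d²=325 > ρ²=62 → inactive
F = F_att + ΣF_rep = (-7.4380,-19.4380)
p' = p + 1/10·F = (8.2562,-0.9438)

Fx=-7.4380 Fy=-19.4380 x'=8.2562 y'=-0.9438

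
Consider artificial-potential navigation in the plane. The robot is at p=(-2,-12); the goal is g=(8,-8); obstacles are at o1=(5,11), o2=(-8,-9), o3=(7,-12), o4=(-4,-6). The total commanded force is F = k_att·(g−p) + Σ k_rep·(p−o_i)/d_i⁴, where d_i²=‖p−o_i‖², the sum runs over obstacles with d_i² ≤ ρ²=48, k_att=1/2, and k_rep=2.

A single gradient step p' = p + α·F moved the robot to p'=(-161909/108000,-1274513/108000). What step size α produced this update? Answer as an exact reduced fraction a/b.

F_att = 1/2·(g−p) = 1/2·(10,4) = (5.0000,2.0000)
o1: d²=578 > ρ²=48 → inactive
o2: d²=45 ≤ ρ²=48; F_rep = 2·(6,-3)/45² = (0.0059,-0.0030)
o3: d²=81 > ρ²=48 → inactive
o4: d²=40 ≤ ρ²=48; F_rep = 2·(2,-6)/40² = (0.0025,-0.0075)
F = F_att + ΣF_rep = (5.0084,1.9895)
Δp = p'−p = (0.5008,0.1990); α = Δx/Fx = (54091/108000) / (54091/10800) = 1/10
check: Δy/Fy = (21487/108000) / (21487/10800) = 1/10 ✓

α = 1/10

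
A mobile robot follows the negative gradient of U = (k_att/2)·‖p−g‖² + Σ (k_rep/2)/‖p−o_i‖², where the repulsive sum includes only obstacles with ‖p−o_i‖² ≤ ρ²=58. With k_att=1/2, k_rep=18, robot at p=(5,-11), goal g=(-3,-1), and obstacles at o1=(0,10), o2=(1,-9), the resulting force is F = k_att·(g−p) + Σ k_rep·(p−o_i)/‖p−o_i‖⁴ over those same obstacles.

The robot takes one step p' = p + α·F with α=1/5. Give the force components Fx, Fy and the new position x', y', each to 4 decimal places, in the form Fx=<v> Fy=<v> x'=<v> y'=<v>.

F_att = 1/2·(g−p) = 1/2·(-8,10) = (-4.0000,5.0000)
o1: d²=466 > ρ²=58 → inactive
o2: d²=20 ≤ ρ²=58; F_rep = 18·(4,-2)/20² = (0.1800,-0.0900)
F = F_att + ΣF_rep = (-3.8200,4.9100)
p' = p + 1/5·F = (4.2360,-10.0180)

Fx=-3.8200 Fy=4.9100 x'=4.2360 y'=-10.0180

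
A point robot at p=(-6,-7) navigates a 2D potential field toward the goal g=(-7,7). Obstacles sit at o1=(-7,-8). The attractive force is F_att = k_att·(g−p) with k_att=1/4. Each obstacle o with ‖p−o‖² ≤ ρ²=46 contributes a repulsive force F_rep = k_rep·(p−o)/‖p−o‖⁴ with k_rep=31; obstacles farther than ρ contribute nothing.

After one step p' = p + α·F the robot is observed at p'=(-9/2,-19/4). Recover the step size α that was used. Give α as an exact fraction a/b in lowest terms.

F_att = 1/4·(g−p) = 1/4·(-1,14) = (-0.2500,3.5000)
o1: d²=2 ≤ ρ²=46; F_rep = 31·(1,1)/2² = (7.7500,7.7500)
F = F_att + ΣF_rep = (7.5000,11.2500)
Δp = p'−p = (1.5000,2.2500); α = Δx/Fx = (3/2) / (15/2) = 1/5
check: Δy/Fy = (9/4) / (45/4) = 1/5 ✓

α = 1/5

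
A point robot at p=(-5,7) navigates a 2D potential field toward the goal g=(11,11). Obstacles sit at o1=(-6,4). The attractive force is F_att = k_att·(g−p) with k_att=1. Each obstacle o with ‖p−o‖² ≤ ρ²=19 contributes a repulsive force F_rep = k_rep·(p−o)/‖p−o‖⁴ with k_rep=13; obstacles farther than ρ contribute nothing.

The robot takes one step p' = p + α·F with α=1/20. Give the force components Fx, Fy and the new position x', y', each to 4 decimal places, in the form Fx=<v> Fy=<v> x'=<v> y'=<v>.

Fx=16.1300 Fy=4.3900 x'=-4.1935 y'=7.2195

F_att = 1·(g−p) = 1·(16,4) = (16.0000,4.0000)
o1: d²=10 ≤ ρ²=19; F_rep = 13·(1,3)/10² = (0.1300,0.3900)
F = F_att + ΣF_rep = (16.1300,4.3900)
p' = p + 1/20·F = (-4.1935,7.2195)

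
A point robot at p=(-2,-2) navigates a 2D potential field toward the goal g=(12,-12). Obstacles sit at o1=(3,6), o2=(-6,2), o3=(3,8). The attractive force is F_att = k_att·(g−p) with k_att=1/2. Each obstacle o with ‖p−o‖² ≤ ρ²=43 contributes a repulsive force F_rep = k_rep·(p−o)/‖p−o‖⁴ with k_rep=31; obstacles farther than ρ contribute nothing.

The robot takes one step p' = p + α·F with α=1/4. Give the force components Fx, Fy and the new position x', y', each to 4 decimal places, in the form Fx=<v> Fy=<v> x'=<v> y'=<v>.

Fx=7.1211 Fy=-5.1211 x'=-0.2197 y'=-3.2803

F_att = 1/2·(g−p) = 1/2·(14,-10) = (7.0000,-5.0000)
o1: d²=89 > ρ²=43 → inactive
o2: d²=32 ≤ ρ²=43; F_rep = 31·(4,-4)/32² = (0.1211,-0.1211)
o3: d²=125 > ρ²=43 → inactive
F = F_att + ΣF_rep = (7.1211,-5.1211)
p' = p + 1/4·F = (-0.2197,-3.2803)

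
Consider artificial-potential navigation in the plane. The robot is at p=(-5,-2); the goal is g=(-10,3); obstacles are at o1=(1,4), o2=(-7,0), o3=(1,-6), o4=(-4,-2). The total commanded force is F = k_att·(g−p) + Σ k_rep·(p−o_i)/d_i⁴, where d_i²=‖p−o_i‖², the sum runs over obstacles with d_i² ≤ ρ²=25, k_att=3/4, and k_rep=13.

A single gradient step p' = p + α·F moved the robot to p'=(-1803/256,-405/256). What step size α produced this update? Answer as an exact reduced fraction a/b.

α = 1/8

F_att = 3/4·(g−p) = 3/4·(-5,5) = (-3.7500,3.7500)
o1: d²=72 > ρ²=25 → inactive
o2: d²=8 ≤ ρ²=25; F_rep = 13·(2,-2)/8² = (0.4062,-0.4062)
o3: d²=52 > ρ²=25 → inactive
o4: d²=1 ≤ ρ²=25; F_rep = 13·(-1,0)/1² = (-13.0000,0.0000)
F = F_att + ΣF_rep = (-16.3438,3.3438)
Δp = p'−p = (-2.0430,0.4180); α = Δx/Fx = (-523/256) / (-523/32) = 1/8
check: Δy/Fy = (107/256) / (107/32) = 1/8 ✓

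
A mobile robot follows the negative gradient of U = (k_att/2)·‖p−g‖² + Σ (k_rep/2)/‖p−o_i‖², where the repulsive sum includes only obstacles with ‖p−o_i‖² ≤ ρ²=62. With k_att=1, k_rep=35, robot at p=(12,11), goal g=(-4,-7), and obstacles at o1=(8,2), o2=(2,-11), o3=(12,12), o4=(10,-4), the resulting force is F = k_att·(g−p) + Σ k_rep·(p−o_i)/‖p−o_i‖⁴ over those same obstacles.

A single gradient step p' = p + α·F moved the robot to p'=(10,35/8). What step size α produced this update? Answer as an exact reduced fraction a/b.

F_att = 1·(g−p) = 1·(-16,-18) = (-16.0000,-18.0000)
o1: d²=97 > ρ²=62 → inactive
o2: d²=584 > ρ²=62 → inactive
o3: d²=1 ≤ ρ²=62; F_rep = 35·(0,-1)/1² = (0.0000,-35.0000)
o4: d²=229 > ρ²=62 → inactive
F = F_att + ΣF_rep = (-16.0000,-53.0000)
Δp = p'−p = (-2.0000,-6.6250); α = Δx/Fx = (-2) / (-16) = 1/8
check: Δy/Fy = (-53/8) / (-53) = 1/8 ✓

α = 1/8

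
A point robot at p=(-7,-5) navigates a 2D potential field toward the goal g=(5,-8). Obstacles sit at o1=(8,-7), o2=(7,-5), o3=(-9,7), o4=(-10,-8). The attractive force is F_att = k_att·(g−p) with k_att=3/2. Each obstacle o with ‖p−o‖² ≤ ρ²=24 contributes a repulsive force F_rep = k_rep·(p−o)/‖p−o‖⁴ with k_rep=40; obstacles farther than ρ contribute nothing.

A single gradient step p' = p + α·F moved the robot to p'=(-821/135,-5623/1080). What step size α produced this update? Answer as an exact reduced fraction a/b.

α = 1/20

F_att = 3/2·(g−p) = 3/2·(12,-3) = (18.0000,-4.5000)
o1: d²=229 > ρ²=24 → inactive
o2: d²=196 > ρ²=24 → inactive
o3: d²=148 > ρ²=24 → inactive
o4: d²=18 ≤ ρ²=24; F_rep = 40·(3,3)/18² = (0.3704,0.3704)
F = F_att + ΣF_rep = (18.3704,-4.1296)
Δp = p'−p = (0.9185,-0.2065); α = Δx/Fx = (124/135) / (496/27) = 1/20
check: Δy/Fy = (-223/1080) / (-223/54) = 1/20 ✓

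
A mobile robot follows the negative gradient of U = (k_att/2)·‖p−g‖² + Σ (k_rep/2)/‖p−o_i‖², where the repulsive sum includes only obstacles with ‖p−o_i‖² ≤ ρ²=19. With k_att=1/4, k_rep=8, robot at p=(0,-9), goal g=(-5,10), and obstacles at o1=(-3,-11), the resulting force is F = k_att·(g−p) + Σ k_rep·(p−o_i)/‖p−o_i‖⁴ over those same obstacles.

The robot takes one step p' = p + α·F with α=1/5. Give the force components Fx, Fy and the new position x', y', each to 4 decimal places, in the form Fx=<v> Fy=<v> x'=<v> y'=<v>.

Fx=-1.1080 Fy=4.8447 x'=-0.2216 y'=-8.0311

F_att = 1/4·(g−p) = 1/4·(-5,19) = (-1.2500,4.7500)
o1: d²=13 ≤ ρ²=19; F_rep = 8·(3,2)/13² = (0.1420,0.0947)
F = F_att + ΣF_rep = (-1.1080,4.8447)
p' = p + 1/5·F = (-0.2216,-8.0311)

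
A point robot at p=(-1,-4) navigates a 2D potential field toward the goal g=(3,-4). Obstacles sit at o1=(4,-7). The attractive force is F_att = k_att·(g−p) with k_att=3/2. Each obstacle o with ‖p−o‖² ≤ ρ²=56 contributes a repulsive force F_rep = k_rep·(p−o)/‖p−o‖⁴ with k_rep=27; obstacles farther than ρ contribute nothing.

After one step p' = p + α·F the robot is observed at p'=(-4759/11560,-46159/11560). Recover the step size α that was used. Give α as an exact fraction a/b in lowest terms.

F_att = 3/2·(g−p) = 3/2·(4,0) = (6.0000,0.0000)
o1: d²=34 ≤ ρ²=56; F_rep = 27·(-5,3)/34² = (-0.1168,0.0701)
F = F_att + ΣF_rep = (5.8832,0.0701)
Δp = p'−p = (0.5883,0.0070); α = Δx/Fx = (6801/11560) / (6801/1156) = 1/10
check: Δy/Fy = (81/11560) / (81/1156) = 1/10 ✓

α = 1/10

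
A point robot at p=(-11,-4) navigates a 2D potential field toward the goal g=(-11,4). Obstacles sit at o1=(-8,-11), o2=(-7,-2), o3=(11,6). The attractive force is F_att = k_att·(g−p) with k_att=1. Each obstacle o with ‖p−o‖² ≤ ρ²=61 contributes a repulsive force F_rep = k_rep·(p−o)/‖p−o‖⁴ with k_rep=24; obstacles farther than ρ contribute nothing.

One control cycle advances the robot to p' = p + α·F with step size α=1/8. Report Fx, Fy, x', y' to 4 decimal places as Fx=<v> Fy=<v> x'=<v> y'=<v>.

F_att = 1·(g−p) = 1·(0,8) = (0.0000,8.0000)
o1: d²=58 ≤ ρ²=61; F_rep = 24·(-3,7)/58² = (-0.0214,0.0499)
o2: d²=20 ≤ ρ²=61; F_rep = 24·(-4,-2)/20² = (-0.2400,-0.1200)
o3: d²=584 > ρ²=61 → inactive
F = F_att + ΣF_rep = (-0.2614,7.9299)
p' = p + 1/8·F = (-11.0327,-3.0088)

Fx=-0.2614 Fy=7.9299 x'=-11.0327 y'=-3.0088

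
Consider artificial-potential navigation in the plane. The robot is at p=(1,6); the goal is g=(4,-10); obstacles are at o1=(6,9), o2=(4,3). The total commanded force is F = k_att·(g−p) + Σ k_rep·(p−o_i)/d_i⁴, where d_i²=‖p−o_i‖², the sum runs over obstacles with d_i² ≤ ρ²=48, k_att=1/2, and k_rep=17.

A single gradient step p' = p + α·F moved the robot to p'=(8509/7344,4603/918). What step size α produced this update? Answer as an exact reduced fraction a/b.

α = 1/8

F_att = 1/2·(g−p) = 1/2·(3,-16) = (1.5000,-8.0000)
o1: d²=34 ≤ ρ²=48; F_rep = 17·(-5,-3)/34² = (-0.0735,-0.0441)
o2: d²=18 ≤ ρ²=48; F_rep = 17·(-3,3)/18² = (-0.1574,0.1574)
F = F_att + ΣF_rep = (1.2691,-7.8867)
Δp = p'−p = (0.1586,-0.9858); α = Δx/Fx = (1165/7344) / (1165/918) = 1/8
check: Δy/Fy = (-905/918) / (-3620/459) = 1/8 ✓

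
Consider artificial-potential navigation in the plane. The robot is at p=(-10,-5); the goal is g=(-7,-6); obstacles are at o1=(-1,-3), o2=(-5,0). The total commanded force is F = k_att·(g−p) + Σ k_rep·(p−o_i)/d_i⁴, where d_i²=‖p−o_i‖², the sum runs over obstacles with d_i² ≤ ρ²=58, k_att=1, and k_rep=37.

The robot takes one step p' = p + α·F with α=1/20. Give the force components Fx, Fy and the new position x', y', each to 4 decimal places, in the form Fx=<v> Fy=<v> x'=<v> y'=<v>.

Fx=2.9260 Fy=-1.0740 x'=-9.8537 y'=-5.0537

F_att = 1·(g−p) = 1·(3,-1) = (3.0000,-1.0000)
o1: d²=85 > ρ²=58 → inactive
o2: d²=50 ≤ ρ²=58; F_rep = 37·(-5,-5)/50² = (-0.0740,-0.0740)
F = F_att + ΣF_rep = (2.9260,-1.0740)
p' = p + 1/20·F = (-9.8537,-5.0537)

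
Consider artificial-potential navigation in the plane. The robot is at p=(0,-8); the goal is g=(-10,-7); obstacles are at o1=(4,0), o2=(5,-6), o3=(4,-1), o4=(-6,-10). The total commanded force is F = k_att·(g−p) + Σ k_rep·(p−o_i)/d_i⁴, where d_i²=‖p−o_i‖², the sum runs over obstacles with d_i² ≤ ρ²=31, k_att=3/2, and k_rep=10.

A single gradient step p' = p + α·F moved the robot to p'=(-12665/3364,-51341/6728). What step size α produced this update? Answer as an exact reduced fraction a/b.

α = 1/4

F_att = 3/2·(g−p) = 3/2·(-10,1) = (-15.0000,1.5000)
o1: d²=80 > ρ²=31 → inactive
o2: d²=29 ≤ ρ²=31; F_rep = 10·(-5,-2)/29² = (-0.0595,-0.0238)
o3: d²=65 > ρ²=31 → inactive
o4: d²=40 > ρ²=31 → inactive
F = F_att + ΣF_rep = (-15.0595,1.4762)
Δp = p'−p = (-3.7649,0.3691); α = Δx/Fx = (-12665/3364) / (-12665/841) = 1/4
check: Δy/Fy = (2483/6728) / (2483/1682) = 1/4 ✓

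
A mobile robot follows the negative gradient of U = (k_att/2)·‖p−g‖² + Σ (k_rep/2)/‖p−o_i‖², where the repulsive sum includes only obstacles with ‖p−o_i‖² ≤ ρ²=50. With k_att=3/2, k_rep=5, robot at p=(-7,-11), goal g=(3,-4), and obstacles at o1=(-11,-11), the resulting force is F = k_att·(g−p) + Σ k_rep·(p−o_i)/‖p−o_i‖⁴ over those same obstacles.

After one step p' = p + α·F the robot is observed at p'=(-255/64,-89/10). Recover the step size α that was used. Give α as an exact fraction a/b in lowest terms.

F_att = 3/2·(g−p) = 3/2·(10,7) = (15.0000,10.5000)
o1: d²=16 ≤ ρ²=50; F_rep = 5·(4,0)/16² = (0.0781,0.0000)
F = F_att + ΣF_rep = (15.0781,10.5000)
Δp = p'−p = (3.0156,2.1000); α = Δx/Fx = (193/64) / (965/64) = 1/5
check: Δy/Fy = (21/10) / (21/2) = 1/5 ✓

α = 1/5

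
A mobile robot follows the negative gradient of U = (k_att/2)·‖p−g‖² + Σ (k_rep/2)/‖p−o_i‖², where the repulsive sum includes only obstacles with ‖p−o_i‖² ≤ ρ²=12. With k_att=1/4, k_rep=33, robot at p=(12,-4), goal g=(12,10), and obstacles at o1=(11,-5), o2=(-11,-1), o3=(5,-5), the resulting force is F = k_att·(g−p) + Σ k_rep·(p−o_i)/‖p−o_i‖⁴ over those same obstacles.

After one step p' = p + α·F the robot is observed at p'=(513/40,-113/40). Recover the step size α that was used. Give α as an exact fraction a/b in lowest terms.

F_att = 1/4·(g−p) = 1/4·(0,14) = (0.0000,3.5000)
o1: d²=2 ≤ ρ²=12; F_rep = 33·(1,1)/2² = (8.2500,8.2500)
o2: d²=538 > ρ²=12 → inactive
o3: d²=50 > ρ²=12 → inactive
F = F_att + ΣF_rep = (8.2500,11.7500)
Δp = p'−p = (0.8250,1.1750); α = Δx/Fx = (33/40) / (33/4) = 1/10
check: Δy/Fy = (47/40) / (47/4) = 1/10 ✓

α = 1/10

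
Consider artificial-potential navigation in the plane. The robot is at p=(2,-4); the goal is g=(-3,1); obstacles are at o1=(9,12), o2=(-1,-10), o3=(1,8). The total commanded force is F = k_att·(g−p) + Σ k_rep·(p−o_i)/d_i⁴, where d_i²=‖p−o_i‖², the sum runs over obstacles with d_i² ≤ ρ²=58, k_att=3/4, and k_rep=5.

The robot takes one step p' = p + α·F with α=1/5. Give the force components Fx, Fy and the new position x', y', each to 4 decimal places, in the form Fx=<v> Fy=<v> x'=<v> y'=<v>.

F_att = 3/4·(g−p) = 3/4·(-5,5) = (-3.7500,3.7500)
o1: d²=305 > ρ²=58 → inactive
o2: d²=45 ≤ ρ²=58; F_rep = 5·(3,6)/45² = (0.0074,0.0148)
o3: d²=145 > ρ²=58 → inactive
F = F_att + ΣF_rep = (-3.7426,3.7648)
p' = p + 1/5·F = (1.2515,-3.2470)

Fx=-3.7426 Fy=3.7648 x'=1.2515 y'=-3.2470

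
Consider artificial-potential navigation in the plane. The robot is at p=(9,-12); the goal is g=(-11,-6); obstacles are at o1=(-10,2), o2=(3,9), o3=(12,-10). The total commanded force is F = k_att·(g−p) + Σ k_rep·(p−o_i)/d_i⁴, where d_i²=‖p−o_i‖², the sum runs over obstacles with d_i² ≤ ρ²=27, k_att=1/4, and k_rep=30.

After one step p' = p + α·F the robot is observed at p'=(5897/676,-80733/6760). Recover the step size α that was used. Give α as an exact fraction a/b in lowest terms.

α = 1/20

F_att = 1/4·(g−p) = 1/4·(-20,6) = (-5.0000,1.5000)
o1: d²=557 > ρ²=27 → inactive
o2: d²=477 > ρ²=27 → inactive
o3: d²=13 ≤ ρ²=27; F_rep = 30·(-3,-2)/13² = (-0.5325,-0.3550)
F = F_att + ΣF_rep = (-5.5325,1.1450)
Δp = p'−p = (-0.2766,0.0572); α = Δx/Fx = (-187/676) / (-935/169) = 1/20
check: Δy/Fy = (387/6760) / (387/338) = 1/20 ✓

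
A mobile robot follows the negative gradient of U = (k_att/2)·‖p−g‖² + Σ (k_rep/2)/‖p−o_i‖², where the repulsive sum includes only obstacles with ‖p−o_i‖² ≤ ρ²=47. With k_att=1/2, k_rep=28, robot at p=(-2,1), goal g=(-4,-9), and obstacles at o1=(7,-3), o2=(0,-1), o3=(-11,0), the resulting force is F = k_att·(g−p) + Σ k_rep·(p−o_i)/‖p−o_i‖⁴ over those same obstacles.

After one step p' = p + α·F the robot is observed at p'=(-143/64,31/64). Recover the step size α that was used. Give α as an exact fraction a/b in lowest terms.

α = 1/8

F_att = 1/2·(g−p) = 1/2·(-2,-10) = (-1.0000,-5.0000)
o1: d²=97 > ρ²=47 → inactive
o2: d²=8 ≤ ρ²=47; F_rep = 28·(-2,2)/8² = (-0.8750,0.8750)
o3: d²=82 > ρ²=47 → inactive
F = F_att + ΣF_rep = (-1.8750,-4.1250)
Δp = p'−p = (-0.2344,-0.5156); α = Δx/Fx = (-15/64) / (-15/8) = 1/8
check: Δy/Fy = (-33/64) / (-33/8) = 1/8 ✓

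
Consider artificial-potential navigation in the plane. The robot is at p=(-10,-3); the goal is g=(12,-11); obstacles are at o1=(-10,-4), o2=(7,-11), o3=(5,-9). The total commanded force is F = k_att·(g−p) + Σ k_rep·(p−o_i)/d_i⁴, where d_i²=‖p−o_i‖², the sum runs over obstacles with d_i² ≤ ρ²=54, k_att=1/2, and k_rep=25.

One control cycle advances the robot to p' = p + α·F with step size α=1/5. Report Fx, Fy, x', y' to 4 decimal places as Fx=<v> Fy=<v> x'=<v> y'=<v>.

Fx=11.0000 Fy=21.0000 x'=-7.8000 y'=1.2000

F_att = 1/2·(g−p) = 1/2·(22,-8) = (11.0000,-4.0000)
o1: d²=1 ≤ ρ²=54; F_rep = 25·(0,1)/1² = (0.0000,25.0000)
o2: d²=353 > ρ²=54 → inactive
o3: d²=261 > ρ²=54 → inactive
F = F_att + ΣF_rep = (11.0000,21.0000)
p' = p + 1/5·F = (-7.8000,1.2000)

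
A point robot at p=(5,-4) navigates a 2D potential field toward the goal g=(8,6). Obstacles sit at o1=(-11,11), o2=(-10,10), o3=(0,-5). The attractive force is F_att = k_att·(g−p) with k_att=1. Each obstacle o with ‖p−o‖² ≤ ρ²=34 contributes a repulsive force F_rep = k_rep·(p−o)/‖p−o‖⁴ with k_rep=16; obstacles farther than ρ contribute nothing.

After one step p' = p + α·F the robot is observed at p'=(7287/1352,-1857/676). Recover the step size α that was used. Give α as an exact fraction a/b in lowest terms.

F_att = 1·(g−p) = 1·(3,10) = (3.0000,10.0000)
o1: d²=481 > ρ²=34 → inactive
o2: d²=421 > ρ²=34 → inactive
o3: d²=26 ≤ ρ²=34; F_rep = 16·(5,1)/26² = (0.1183,0.0237)
F = F_att + ΣF_rep = (3.1183,10.0237)
Δp = p'−p = (0.3898,1.2530); α = Δx/Fx = (527/1352) / (527/169) = 1/8
check: Δy/Fy = (847/676) / (1694/169) = 1/8 ✓

α = 1/8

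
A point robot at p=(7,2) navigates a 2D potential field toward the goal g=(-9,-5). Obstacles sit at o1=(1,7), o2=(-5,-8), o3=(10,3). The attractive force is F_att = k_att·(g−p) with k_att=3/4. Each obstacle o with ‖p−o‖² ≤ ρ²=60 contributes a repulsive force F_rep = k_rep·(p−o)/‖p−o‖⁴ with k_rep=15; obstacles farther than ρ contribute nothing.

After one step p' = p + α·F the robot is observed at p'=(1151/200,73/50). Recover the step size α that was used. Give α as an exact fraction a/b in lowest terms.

F_att = 3/4·(g−p) = 3/4·(-16,-7) = (-12.0000,-5.2500)
o1: d²=61 > ρ²=60 → inactive
o2: d²=244 > ρ²=60 → inactive
o3: d²=10 ≤ ρ²=60; F_rep = 15·(-3,-1)/10² = (-0.4500,-0.1500)
F = F_att + ΣF_rep = (-12.4500,-5.4000)
Δp = p'−p = (-1.2450,-0.5400); α = Δx/Fx = (-249/200) / (-249/20) = 1/10
check: Δy/Fy = (-27/50) / (-27/5) = 1/10 ✓

α = 1/10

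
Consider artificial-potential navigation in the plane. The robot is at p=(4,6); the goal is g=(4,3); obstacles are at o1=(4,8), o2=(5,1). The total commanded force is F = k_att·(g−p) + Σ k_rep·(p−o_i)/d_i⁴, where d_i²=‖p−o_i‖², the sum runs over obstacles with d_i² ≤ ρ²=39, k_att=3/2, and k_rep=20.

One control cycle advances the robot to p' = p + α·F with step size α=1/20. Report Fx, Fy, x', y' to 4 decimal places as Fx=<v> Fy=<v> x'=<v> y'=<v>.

Fx=-0.0296 Fy=-6.8521 x'=3.9985 y'=5.6574

F_att = 3/2·(g−p) = 3/2·(0,-3) = (0.0000,-4.5000)
o1: d²=4 ≤ ρ²=39; F_rep = 20·(0,-2)/4² = (0.0000,-2.5000)
o2: d²=26 ≤ ρ²=39; F_rep = 20·(-1,5)/26² = (-0.0296,0.1479)
F = F_att + ΣF_rep = (-0.0296,-6.8521)
p' = p + 1/20·F = (3.9985,5.6574)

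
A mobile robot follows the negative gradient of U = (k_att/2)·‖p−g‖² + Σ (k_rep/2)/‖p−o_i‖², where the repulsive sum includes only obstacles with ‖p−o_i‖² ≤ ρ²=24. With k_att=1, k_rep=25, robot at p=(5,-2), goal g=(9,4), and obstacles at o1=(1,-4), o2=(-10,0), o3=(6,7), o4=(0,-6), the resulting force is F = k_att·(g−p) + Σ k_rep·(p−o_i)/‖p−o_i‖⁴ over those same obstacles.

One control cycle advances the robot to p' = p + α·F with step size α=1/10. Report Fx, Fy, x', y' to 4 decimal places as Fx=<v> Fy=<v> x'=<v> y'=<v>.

Fx=4.2500 Fy=6.1250 x'=5.4250 y'=-1.3875

F_att = 1·(g−p) = 1·(4,6) = (4.0000,6.0000)
o1: d²=20 ≤ ρ²=24; F_rep = 25·(4,2)/20² = (0.2500,0.1250)
o2: d²=229 > ρ²=24 → inactive
o3: d²=82 > ρ²=24 → inactive
o4: d²=41 > ρ²=24 → inactive
F = F_att + ΣF_rep = (4.2500,6.1250)
p' = p + 1/10·F = (5.4250,-1.3875)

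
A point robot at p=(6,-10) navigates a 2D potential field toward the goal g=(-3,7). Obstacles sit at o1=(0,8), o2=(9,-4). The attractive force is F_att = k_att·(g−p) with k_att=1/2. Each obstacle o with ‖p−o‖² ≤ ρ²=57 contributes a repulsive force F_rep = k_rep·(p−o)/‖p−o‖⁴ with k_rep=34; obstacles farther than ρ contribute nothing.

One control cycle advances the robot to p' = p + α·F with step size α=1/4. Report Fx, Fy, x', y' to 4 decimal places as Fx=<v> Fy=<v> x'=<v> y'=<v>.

F_att = 1/2·(g−p) = 1/2·(-9,17) = (-4.5000,8.5000)
o1: d²=360 > ρ²=57 → inactive
o2: d²=45 ≤ ρ²=57; F_rep = 34·(-3,-6)/45² = (-0.0504,-0.1007)
F = F_att + ΣF_rep = (-4.5504,8.3993)
p' = p + 1/4·F = (4.8624,-7.9002)

Fx=-4.5504 Fy=8.3993 x'=4.8624 y'=-7.9002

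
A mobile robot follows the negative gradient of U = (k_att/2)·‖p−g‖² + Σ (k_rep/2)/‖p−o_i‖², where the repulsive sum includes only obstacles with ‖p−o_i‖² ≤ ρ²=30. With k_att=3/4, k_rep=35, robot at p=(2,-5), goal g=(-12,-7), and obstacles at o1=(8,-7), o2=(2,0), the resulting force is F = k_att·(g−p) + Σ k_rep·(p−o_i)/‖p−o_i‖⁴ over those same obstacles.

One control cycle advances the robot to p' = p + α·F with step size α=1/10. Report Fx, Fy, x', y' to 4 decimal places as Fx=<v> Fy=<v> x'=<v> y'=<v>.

F_att = 3/4·(g−p) = 3/4·(-14,-2) = (-10.5000,-1.5000)
o1: d²=40 > ρ²=30 → inactive
o2: d²=25 ≤ ρ²=30; F_rep = 35·(0,-5)/25² = (0.0000,-0.2800)
F = F_att + ΣF_rep = (-10.5000,-1.7800)
p' = p + 1/10·F = (0.9500,-5.1780)

Fx=-10.5000 Fy=-1.7800 x'=0.9500 y'=-5.1780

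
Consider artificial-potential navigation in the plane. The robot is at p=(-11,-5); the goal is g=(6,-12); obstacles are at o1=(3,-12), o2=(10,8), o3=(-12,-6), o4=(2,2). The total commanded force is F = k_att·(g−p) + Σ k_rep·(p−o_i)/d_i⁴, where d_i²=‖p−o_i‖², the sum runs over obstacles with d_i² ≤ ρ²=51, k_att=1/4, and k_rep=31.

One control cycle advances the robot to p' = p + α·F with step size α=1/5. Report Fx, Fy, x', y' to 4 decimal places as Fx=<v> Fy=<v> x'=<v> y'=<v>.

Fx=12.0000 Fy=6.0000 x'=-8.6000 y'=-3.8000

F_att = 1/4·(g−p) = 1/4·(17,-7) = (4.2500,-1.7500)
o1: d²=245 > ρ²=51 → inactive
o2: d²=610 > ρ²=51 → inactive
o3: d²=2 ≤ ρ²=51; F_rep = 31·(1,1)/2² = (7.7500,7.7500)
o4: d²=218 > ρ²=51 → inactive
F = F_att + ΣF_rep = (12.0000,6.0000)
p' = p + 1/5·F = (-8.6000,-3.8000)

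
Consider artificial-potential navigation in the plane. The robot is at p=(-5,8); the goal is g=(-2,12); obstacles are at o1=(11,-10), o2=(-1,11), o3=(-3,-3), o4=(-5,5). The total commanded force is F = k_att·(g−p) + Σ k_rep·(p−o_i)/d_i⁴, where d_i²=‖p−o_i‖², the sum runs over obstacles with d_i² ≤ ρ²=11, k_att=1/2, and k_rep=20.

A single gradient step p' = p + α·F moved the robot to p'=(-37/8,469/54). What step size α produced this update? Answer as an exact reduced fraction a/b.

F_att = 1/2·(g−p) = 1/2·(3,4) = (1.5000,2.0000)
o1: d²=580 > ρ²=11 → inactive
o2: d²=25 > ρ²=11 → inactive
o3: d²=125 > ρ²=11 → inactive
o4: d²=9 ≤ ρ²=11; F_rep = 20·(0,3)/9² = (0.0000,0.7407)
F = F_att + ΣF_rep = (1.5000,2.7407)
Δp = p'−p = (0.3750,0.6852); α = Δx/Fx = (3/8) / (3/2) = 1/4
check: Δy/Fy = (37/54) / (74/27) = 1/4 ✓

α = 1/4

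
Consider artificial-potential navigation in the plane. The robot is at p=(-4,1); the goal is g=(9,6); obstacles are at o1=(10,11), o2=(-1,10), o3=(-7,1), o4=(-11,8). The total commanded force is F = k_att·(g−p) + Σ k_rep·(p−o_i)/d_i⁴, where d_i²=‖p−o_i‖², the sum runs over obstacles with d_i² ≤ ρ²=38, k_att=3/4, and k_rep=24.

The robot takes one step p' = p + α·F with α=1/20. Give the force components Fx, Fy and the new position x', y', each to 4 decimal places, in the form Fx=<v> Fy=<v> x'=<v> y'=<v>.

Fx=10.6389 Fy=3.7500 x'=-3.4681 y'=1.1875

F_att = 3/4·(g−p) = 3/4·(13,5) = (9.7500,3.7500)
o1: d²=296 > ρ²=38 → inactive
o2: d²=90 > ρ²=38 → inactive
o3: d²=9 ≤ ρ²=38; F_rep = 24·(3,0)/9² = (0.8889,0.0000)
o4: d²=98 > ρ²=38 → inactive
F = F_att + ΣF_rep = (10.6389,3.7500)
p' = p + 1/20·F = (-3.4681,1.1875)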